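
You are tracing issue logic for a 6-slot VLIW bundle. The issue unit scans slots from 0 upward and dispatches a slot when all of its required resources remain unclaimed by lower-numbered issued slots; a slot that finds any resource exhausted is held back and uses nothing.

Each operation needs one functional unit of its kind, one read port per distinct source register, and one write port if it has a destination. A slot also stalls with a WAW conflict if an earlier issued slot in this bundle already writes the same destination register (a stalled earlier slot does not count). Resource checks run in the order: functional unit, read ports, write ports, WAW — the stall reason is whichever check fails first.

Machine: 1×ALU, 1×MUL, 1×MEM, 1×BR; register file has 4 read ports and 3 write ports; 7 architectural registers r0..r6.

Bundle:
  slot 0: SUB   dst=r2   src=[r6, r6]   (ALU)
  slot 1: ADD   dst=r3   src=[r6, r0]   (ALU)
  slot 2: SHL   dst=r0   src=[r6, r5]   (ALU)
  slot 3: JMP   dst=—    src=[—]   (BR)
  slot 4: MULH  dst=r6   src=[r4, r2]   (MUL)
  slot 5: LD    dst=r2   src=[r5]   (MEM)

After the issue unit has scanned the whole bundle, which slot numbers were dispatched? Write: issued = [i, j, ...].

(0) want 1×ALU +1rd +1wr — yes → AL0|MU1|ME1|BR1|rd3|wr2
(1) want 1×ALU +2rd +1wr — FU → AL0|MU1|ME1|BR1|rd3|wr2
(2) want 1×ALU +2rd +1wr — FU → AL0|MU1|ME1|BR1|rd3|wr2
(3) want 1×BR +0rd +0wr — yes → AL0|MU1|ME1|BR0|rd3|wr2
(4) want 1×MUL +2rd +1wr — yes → AL0|MU0|ME1|BR0|rd1|wr1
(5) want 1×MEM +1rd +1wr — WAW → AL0|MU0|ME1|BR0|rd1|wr1

issued = [0, 3, 4]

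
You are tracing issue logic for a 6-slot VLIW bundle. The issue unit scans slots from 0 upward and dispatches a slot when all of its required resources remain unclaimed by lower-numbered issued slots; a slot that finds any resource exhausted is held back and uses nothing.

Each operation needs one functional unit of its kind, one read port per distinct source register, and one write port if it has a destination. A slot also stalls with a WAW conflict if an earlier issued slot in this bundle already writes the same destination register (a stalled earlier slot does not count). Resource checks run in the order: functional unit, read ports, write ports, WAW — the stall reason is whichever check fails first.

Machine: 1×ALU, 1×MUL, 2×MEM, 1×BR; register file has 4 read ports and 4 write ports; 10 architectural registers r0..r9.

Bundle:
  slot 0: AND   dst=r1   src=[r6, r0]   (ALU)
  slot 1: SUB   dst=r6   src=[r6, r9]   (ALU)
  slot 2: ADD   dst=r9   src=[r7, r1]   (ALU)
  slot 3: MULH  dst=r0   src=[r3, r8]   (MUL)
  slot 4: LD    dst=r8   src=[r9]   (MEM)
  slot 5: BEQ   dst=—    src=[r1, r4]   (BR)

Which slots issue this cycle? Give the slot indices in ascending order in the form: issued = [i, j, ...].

  0. ALU→r1 ⇒ go  {0A/1Mu/2Ld/1B | 2r 3w}
  1. ALU→r6 ⇒ no(FU)  {0A/1Mu/2Ld/1B | 2r 3w}
  2. ALU→r9 ⇒ no(FU)  {0A/1Mu/2Ld/1B | 2r 3w}
  3. MUL→r0 ⇒ go  {0A/0Mu/2Ld/1B | 0r 2w}
  4. MEM→r8 ⇒ no(RD_PORT)  {0A/0Mu/2Ld/1B | 0r 2w}
  5. BR ⇒ no(RD_PORT)  {0A/0Mu/2Ld/1B | 0r 2w}

issued = [0, 3]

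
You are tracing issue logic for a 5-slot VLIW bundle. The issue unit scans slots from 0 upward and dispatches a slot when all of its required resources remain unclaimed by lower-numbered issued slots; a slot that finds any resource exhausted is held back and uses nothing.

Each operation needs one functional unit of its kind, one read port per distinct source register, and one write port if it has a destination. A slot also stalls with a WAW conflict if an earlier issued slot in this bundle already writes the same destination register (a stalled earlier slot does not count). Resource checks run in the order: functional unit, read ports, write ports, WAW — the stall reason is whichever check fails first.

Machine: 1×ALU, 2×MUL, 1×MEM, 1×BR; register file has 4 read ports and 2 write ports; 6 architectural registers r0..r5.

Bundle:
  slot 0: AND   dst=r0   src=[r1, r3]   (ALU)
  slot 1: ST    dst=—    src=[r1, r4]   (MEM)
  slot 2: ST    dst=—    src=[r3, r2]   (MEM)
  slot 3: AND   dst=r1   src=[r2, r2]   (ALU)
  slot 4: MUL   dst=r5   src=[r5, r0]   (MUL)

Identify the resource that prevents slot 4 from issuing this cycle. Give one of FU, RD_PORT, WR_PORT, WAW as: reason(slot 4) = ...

[0] ALU needs rd=2 wr=1: ok; after: ALU=0 MUL=2 MEM=1 BR=1, R=2, W=1
[1] MEM needs rd=2 wr=0: ok; after: ALU=0 MUL=2 MEM=0 BR=1, R=0, W=1
[2] MEM needs rd=2 wr=0: FU; after: ALU=0 MUL=2 MEM=0 BR=1, R=0, W=1
[3] ALU needs rd=1 wr=1: FU; after: ALU=0 MUL=2 MEM=0 BR=1, R=0, W=1
[4] MUL needs rd=2 wr=1: RD_PORT; after: ALU=0 MUL=2 MEM=0 BR=1, R=0, W=1

reason(slot 4) = RD_PORT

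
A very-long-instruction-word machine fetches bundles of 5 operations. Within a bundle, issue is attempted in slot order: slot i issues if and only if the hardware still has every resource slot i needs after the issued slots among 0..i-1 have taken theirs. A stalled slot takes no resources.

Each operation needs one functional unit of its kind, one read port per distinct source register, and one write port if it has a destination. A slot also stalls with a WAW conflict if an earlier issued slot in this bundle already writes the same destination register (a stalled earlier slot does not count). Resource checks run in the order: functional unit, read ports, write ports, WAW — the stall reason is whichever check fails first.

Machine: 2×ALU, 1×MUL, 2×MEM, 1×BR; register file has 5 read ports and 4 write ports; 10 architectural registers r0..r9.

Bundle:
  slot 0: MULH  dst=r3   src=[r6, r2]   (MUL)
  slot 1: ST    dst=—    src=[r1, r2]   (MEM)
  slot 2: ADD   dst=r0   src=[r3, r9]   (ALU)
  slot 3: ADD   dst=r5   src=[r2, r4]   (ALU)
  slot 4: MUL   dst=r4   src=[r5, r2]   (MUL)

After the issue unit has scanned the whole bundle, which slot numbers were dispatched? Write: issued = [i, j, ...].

(0) want 1×MUL +2rd +1wr — yes → AL2|MU0|ME2|BR1|rd3|wr3
(1) want 1×MEM +2rd +0wr — yes → AL2|MU0|ME1|BR1|rd1|wr3
(2) want 1×ALU +2rd +1wr — RD_PORT → AL2|MU0|ME1|BR1|rd1|wr3
(3) want 1×ALU +2rd +1wr — RD_PORT → AL2|MU0|ME1|BR1|rd1|wr3
(4) want 1×MUL +2rd +1wr — FU → AL2|MU0|ME1|BR1|rd1|wr3

issued = [0, 1]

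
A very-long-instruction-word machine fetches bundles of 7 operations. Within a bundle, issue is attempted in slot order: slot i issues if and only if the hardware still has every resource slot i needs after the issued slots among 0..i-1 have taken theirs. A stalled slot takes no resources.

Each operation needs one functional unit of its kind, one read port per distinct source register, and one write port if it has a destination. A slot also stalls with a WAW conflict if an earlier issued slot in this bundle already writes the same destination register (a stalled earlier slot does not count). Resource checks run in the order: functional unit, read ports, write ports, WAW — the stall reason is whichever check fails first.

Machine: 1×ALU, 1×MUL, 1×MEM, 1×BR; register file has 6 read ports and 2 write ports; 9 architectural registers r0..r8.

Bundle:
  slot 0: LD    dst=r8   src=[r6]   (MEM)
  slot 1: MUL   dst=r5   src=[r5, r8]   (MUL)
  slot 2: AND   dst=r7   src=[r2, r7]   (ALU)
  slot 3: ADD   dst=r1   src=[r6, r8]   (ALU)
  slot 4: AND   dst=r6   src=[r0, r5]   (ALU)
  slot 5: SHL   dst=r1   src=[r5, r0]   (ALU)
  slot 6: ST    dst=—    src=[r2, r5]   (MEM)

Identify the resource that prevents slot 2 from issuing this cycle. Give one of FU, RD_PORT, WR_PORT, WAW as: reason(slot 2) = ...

reason(slot 2) = WR_PORT

(0) want 1×MEM +1rd +1wr — yes → AL1|MU1|ME0|BR1|rd5|wr1
(1) want 1×MUL +2rd +1wr — yes → AL1|MU0|ME0|BR1|rd3|wr0
(2) want 1×ALU +2rd +1wr — WR_PORT → AL1|MU0|ME0|BR1|rd3|wr0
(3) want 1×ALU +2rd +1wr — WR_PORT → AL1|MU0|ME0|BR1|rd3|wr0
(4) want 1×ALU +2rd +1wr — WR_PORT → AL1|MU0|ME0|BR1|rd3|wr0
(5) want 1×ALU +2rd +1wr — WR_PORT → AL1|MU0|ME0|BR1|rd3|wr0
(6) want 1×MEM +2rd +0wr — FU → AL1|MU0|ME0|BR1|rd3|wr0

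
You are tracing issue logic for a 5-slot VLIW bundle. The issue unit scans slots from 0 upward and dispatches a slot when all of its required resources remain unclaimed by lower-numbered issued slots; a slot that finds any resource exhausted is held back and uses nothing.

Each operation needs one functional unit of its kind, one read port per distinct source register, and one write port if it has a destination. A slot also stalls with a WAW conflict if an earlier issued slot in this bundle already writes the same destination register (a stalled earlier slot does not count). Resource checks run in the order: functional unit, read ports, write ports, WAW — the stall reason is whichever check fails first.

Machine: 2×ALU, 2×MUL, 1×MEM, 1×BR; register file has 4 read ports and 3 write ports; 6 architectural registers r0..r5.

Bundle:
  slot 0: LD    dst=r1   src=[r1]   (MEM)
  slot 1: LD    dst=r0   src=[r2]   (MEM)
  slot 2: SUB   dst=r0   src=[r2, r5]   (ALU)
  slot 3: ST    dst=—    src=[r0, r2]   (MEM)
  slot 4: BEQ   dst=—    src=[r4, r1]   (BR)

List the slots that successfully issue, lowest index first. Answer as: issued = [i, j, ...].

(0) want 1×MEM +1rd +1wr — yes → AL2|MU2|ME0|BR1|rd3|wr2
(1) want 1×MEM +1rd +1wr — FU → AL2|MU2|ME0|BR1|rd3|wr2
(2) want 1×ALU +2rd +1wr — yes → AL1|MU2|ME0|BR1|rd1|wr1
(3) want 1×MEM +2rd +0wr — FU → AL1|MU2|ME0|BR1|rd1|wr1
(4) want 1×BR +2rd +0wr — RD_PORT → AL1|MU2|ME0|BR1|rd1|wr1

issued = [0, 2]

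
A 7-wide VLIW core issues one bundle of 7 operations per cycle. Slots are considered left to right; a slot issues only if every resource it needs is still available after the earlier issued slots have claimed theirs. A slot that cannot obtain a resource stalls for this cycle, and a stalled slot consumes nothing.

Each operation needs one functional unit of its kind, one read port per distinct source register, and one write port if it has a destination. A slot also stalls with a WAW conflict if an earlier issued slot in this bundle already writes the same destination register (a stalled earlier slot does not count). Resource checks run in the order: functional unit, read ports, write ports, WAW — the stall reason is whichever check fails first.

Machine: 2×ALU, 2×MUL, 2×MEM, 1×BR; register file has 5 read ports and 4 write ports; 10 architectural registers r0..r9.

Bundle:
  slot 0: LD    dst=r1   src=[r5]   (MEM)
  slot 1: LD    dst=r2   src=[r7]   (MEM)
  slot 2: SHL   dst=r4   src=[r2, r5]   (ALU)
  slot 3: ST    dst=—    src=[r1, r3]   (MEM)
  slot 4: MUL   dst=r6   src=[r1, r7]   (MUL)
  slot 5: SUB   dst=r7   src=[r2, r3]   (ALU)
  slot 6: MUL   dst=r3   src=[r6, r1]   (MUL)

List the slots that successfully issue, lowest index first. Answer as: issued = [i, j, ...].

issued = [0, 1, 2]

#0 MEM src=r5 dispatched  <A:2 Mu:2 Ld:1 B:1 rd:4 wr:3>
#1 MEM src=r7 dispatched  <A:2 Mu:2 Ld:0 B:1 rd:3 wr:2>
#2 ALU src=r2,r5 dispatched  <A:1 Mu:2 Ld:0 B:1 rd:1 wr:1>
#3 MEM src=r1,r3 held:FU  <A:1 Mu:2 Ld:0 B:1 rd:1 wr:1>
#4 MUL src=r1,r7 held:RD_PORT  <A:1 Mu:2 Ld:0 B:1 rd:1 wr:1>
#5 ALU src=r2,r3 held:RD_PORT  <A:1 Mu:2 Ld:0 B:1 rd:1 wr:1>
#6 MUL src=r6,r1 held:RD_PORT  <A:1 Mu:2 Ld:0 B:1 rd:1 wr:1>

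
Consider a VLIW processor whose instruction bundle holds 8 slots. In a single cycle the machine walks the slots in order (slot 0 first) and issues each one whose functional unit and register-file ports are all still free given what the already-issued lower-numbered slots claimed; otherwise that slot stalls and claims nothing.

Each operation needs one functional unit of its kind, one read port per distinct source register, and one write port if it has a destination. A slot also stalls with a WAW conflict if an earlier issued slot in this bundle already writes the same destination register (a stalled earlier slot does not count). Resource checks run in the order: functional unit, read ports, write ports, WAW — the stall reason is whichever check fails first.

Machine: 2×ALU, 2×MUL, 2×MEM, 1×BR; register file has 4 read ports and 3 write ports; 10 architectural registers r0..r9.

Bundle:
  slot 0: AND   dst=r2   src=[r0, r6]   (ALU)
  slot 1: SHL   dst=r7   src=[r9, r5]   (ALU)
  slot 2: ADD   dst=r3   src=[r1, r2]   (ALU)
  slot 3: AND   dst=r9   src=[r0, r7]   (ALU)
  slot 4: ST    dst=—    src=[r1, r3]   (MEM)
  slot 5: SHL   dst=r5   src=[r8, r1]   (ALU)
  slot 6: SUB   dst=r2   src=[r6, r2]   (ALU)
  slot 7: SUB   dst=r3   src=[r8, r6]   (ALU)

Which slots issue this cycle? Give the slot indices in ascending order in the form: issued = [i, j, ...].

issued = [0, 1]

  0. ALU→r2 ⇒ go  {1A/2Mu/2Ld/1B | 2r 2w}
  1. ALU→r7 ⇒ go  {0A/2Mu/2Ld/1B | 0r 1w}
  2. ALU→r3 ⇒ no(FU)  {0A/2Mu/2Ld/1B | 0r 1w}
  3. ALU→r9 ⇒ no(FU)  {0A/2Mu/2Ld/1B | 0r 1w}
  4. MEM ⇒ no(RD_PORT)  {0A/2Mu/2Ld/1B | 0r 1w}
  5. ALU→r5 ⇒ no(FU)  {0A/2Mu/2Ld/1B | 0r 1w}
  6. ALU→r2 ⇒ no(FU)  {0A/2Mu/2Ld/1B | 0r 1w}
  7. ALU→r3 ⇒ no(FU)  {0A/2Mu/2Ld/1B | 0r 1w}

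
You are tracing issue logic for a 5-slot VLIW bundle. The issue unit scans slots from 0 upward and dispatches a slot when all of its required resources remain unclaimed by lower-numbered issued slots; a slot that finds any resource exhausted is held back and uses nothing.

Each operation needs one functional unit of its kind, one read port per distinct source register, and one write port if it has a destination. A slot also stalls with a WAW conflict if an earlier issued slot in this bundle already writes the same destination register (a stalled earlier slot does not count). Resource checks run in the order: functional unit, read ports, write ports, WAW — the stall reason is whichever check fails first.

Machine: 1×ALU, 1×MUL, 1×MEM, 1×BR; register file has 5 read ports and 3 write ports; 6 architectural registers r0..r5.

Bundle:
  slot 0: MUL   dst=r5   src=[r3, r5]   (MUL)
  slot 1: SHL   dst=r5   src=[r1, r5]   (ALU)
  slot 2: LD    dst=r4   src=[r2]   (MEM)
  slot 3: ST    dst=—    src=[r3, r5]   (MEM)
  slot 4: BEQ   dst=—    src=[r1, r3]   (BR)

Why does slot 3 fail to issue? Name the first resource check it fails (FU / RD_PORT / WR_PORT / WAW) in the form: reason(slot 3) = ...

#0 MUL src=r3,r5 dispatched  <A:1 Mu:0 Ld:1 B:1 rd:3 wr:2>
#1 ALU src=r1,r5 held:WAW  <A:1 Mu:0 Ld:1 B:1 rd:3 wr:2>
#2 MEM src=r2 dispatched  <A:1 Mu:0 Ld:0 B:1 rd:2 wr:1>
#3 MEM src=r3,r5 held:FU  <A:1 Mu:0 Ld:0 B:1 rd:2 wr:1>
#4 BR src=r1,r3 dispatched  <A:1 Mu:0 Ld:0 B:0 rd:0 wr:1>

reason(slot 3) = FU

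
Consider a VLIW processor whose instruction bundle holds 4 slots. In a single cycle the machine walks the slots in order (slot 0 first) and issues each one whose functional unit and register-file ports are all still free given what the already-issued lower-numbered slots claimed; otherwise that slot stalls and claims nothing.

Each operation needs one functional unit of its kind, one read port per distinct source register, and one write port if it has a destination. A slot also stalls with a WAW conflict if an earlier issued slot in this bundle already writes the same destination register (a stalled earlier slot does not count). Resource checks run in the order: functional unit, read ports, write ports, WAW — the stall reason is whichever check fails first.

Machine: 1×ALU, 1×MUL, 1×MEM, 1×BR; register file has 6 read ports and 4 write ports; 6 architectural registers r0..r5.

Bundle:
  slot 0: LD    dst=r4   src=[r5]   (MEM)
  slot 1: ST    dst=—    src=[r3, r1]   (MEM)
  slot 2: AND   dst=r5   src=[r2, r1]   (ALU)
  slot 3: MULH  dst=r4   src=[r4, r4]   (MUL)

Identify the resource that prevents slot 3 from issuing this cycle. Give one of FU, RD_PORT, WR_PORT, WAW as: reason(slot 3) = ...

reason(slot 3) = WAW

#0 MEM src=r5 dispatched  <A:1 Mu:1 Ld:0 B:1 rd:5 wr:3>
#1 MEM src=r3,r1 held:FU  <A:1 Mu:1 Ld:0 B:1 rd:5 wr:3>
#2 ALU src=r2,r1 dispatched  <A:0 Mu:1 Ld:0 B:1 rd:3 wr:2>
#3 MUL src=r4,r4 held:WAW  <A:0 Mu:1 Ld:0 B:1 rd:3 wr:2>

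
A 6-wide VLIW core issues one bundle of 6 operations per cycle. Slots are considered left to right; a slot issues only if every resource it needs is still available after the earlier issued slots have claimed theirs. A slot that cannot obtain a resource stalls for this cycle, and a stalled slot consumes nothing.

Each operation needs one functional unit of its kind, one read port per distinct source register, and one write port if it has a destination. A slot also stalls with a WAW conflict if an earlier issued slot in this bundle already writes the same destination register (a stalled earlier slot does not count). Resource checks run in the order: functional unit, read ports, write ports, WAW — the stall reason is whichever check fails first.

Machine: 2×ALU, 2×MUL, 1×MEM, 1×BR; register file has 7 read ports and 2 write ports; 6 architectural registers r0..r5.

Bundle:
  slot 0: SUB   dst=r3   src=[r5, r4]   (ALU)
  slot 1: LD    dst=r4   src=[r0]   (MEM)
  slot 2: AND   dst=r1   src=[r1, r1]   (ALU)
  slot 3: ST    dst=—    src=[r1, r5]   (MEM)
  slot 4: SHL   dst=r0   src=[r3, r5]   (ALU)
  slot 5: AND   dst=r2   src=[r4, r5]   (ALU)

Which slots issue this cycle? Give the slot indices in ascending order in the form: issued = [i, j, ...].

issued = [0, 1]

#0 ALU src=r5,r4 dispatched  <A:1 Mu:2 Ld:1 B:1 rd:5 wr:1>
#1 MEM src=r0 dispatched  <A:1 Mu:2 Ld:0 B:1 rd:4 wr:0>
#2 ALU src=r1,r1 held:WR_PORT  <A:1 Mu:2 Ld:0 B:1 rd:4 wr:0>
#3 MEM src=r1,r5 held:FU  <A:1 Mu:2 Ld:0 B:1 rd:4 wr:0>
#4 ALU src=r3,r5 held:WR_PORT  <A:1 Mu:2 Ld:0 B:1 rd:4 wr:0>
#5 ALU src=r4,r5 held:WR_PORT  <A:1 Mu:2 Ld:0 B:1 rd:4 wr:0>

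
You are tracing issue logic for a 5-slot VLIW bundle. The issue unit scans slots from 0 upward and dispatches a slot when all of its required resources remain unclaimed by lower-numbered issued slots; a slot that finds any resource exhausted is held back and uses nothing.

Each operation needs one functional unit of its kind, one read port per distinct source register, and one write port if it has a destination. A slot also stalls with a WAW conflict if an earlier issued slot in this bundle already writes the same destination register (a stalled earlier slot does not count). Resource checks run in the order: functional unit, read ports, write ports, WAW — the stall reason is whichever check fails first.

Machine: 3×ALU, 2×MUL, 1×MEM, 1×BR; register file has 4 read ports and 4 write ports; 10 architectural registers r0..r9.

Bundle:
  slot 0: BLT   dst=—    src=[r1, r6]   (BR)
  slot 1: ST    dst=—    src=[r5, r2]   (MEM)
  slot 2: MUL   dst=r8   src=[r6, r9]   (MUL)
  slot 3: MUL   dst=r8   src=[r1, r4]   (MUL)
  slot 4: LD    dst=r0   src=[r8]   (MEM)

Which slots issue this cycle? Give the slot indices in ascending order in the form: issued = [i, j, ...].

issued = [0, 1]

  0. BR ⇒ go  {3A/2Mu/1Ld/0B | 2r 4w}
  1. MEM ⇒ go  {3A/2Mu/0Ld/0B | 0r 4w}
  2. MUL→r8 ⇒ no(RD_PORT)  {3A/2Mu/0Ld/0B | 0r 4w}
  3. MUL→r8 ⇒ no(RD_PORT)  {3A/2Mu/0Ld/0B | 0r 4w}
  4. MEM→r0 ⇒ no(FU)  {3A/2Mu/0Ld/0B | 0r 4w}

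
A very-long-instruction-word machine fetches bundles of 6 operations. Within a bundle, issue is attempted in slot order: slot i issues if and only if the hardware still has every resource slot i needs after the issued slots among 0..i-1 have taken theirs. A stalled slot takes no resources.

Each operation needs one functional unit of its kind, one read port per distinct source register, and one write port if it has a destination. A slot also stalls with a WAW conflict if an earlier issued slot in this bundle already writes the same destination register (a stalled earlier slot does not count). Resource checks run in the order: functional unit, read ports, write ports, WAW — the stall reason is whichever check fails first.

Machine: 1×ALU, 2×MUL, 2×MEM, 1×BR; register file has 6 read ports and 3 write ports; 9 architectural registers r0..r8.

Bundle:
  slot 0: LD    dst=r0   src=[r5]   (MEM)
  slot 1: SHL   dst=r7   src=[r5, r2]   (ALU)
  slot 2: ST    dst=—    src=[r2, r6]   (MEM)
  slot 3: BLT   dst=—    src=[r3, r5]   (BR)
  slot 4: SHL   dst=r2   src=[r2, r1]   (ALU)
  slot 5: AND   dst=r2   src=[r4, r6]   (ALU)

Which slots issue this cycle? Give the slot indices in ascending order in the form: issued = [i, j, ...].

issued = [0, 1, 2]

#0 MEM src=r5 dispatched  <A:1 Mu:2 Ld:1 B:1 rd:5 wr:2>
#1 ALU src=r5,r2 dispatched  <A:0 Mu:2 Ld:1 B:1 rd:3 wr:1>
#2 MEM src=r2,r6 dispatched  <A:0 Mu:2 Ld:0 B:1 rd:1 wr:1>
#3 BR src=r3,r5 held:RD_PORT  <A:0 Mu:2 Ld:0 B:1 rd:1 wr:1>
#4 ALU src=r2,r1 held:FU  <A:0 Mu:2 Ld:0 B:1 rd:1 wr:1>
#5 ALU src=r4,r6 held:FU  <A:0 Mu:2 Ld:0 B:1 rd:1 wr:1>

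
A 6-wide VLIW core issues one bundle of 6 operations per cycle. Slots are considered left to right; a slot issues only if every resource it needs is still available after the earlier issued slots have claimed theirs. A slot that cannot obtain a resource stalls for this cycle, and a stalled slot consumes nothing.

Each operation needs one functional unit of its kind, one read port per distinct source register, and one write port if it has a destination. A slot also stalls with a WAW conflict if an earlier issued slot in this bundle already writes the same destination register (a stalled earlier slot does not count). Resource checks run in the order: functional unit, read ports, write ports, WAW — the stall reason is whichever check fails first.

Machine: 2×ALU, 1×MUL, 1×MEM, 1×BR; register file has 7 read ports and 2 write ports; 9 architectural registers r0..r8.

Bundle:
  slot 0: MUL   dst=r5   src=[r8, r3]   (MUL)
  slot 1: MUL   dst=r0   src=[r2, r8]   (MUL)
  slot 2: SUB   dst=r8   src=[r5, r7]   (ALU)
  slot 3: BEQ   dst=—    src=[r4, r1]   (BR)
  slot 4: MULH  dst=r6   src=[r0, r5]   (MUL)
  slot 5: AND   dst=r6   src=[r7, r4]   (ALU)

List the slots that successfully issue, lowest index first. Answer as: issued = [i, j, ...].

(0) want 1×MUL +2rd +1wr — yes → AL2|MU0|ME1|BR1|rd5|wr1
(1) want 1×MUL +2rd +1wr — FU → AL2|MU0|ME1|BR1|rd5|wr1
(2) want 1×ALU +2rd +1wr — yes → AL1|MU0|ME1|BR1|rd3|wr0
(3) want 1×BR +2rd +0wr — yes → AL1|MU0|ME1|BR0|rd1|wr0
(4) want 1×MUL +2rd +1wr — FU → AL1|MU0|ME1|BR0|rd1|wr0
(5) want 1×ALU +2rd +1wr — RD_PORT → AL1|MU0|ME1|BR0|rd1|wr0

issued = [0, 2, 3]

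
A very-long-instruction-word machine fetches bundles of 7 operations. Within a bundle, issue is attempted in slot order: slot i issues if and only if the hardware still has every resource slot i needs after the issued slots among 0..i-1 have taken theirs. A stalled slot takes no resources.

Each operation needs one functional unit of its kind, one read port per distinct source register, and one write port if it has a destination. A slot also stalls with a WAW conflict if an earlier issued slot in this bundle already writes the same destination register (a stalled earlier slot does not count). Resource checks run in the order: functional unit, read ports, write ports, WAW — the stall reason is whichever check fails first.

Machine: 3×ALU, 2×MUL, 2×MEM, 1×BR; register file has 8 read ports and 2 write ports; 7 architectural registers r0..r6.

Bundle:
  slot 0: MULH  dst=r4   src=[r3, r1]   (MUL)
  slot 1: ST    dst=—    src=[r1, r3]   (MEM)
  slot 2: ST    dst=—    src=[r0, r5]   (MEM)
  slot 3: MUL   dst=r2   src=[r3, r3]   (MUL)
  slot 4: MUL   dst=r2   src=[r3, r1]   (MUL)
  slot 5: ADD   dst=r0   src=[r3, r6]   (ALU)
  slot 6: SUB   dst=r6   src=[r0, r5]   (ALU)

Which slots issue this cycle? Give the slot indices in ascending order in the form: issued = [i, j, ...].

[0] MUL needs rd=2 wr=1: ok; after: ALU=3 MUL=1 MEM=2 BR=1, R=6, W=1
[1] MEM needs rd=2 wr=0: ok; after: ALU=3 MUL=1 MEM=1 BR=1, R=4, W=1
[2] MEM needs rd=2 wr=0: ok; after: ALU=3 MUL=1 MEM=0 BR=1, R=2, W=1
[3] MUL needs rd=1 wr=1: ok; after: ALU=3 MUL=0 MEM=0 BR=1, R=1, W=0
[4] MUL needs rd=2 wr=1: FU; after: ALU=3 MUL=0 MEM=0 BR=1, R=1, W=0
[5] ALU needs rd=2 wr=1: RD_PORT; after: ALU=3 MUL=0 MEM=0 BR=1, R=1, W=0
[6] ALU needs rd=2 wr=1: RD_PORT; after: ALU=3 MUL=0 MEM=0 BR=1, R=1, W=0

issued = [0, 1, 2, 3]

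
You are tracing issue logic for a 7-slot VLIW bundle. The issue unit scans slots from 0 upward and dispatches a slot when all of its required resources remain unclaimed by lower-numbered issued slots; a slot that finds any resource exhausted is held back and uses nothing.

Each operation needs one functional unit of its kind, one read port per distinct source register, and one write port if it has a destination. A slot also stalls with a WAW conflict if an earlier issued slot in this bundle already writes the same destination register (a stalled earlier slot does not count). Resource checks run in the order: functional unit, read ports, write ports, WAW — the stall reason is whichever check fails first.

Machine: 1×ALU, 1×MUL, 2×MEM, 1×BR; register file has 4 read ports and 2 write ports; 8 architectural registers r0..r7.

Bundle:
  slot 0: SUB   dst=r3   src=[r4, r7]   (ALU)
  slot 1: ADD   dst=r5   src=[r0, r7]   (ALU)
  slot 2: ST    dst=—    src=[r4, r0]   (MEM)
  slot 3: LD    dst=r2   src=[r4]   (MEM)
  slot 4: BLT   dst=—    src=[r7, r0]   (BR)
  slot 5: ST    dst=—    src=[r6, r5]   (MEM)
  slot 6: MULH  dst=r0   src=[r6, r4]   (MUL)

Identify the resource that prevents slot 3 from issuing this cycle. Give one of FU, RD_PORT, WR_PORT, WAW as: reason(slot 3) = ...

reason(slot 3) = RD_PORT

  0. ALU→r3 ⇒ go  {0A/1Mu/2Ld/1B | 2r 1w}
  1. ALU→r5 ⇒ no(FU)  {0A/1Mu/2Ld/1B | 2r 1w}
  2. MEM ⇒ go  {0A/1Mu/1Ld/1B | 0r 1w}
  3. MEM→r2 ⇒ no(RD_PORT)  {0A/1Mu/1Ld/1B | 0r 1w}
  4. BR ⇒ no(RD_PORT)  {0A/1Mu/1Ld/1B | 0r 1w}
  5. MEM ⇒ no(RD_PORT)  {0A/1Mu/1Ld/1B | 0r 1w}
  6. MUL→r0 ⇒ no(RD_PORT)  {0A/1Mu/1Ld/1B | 0r 1w}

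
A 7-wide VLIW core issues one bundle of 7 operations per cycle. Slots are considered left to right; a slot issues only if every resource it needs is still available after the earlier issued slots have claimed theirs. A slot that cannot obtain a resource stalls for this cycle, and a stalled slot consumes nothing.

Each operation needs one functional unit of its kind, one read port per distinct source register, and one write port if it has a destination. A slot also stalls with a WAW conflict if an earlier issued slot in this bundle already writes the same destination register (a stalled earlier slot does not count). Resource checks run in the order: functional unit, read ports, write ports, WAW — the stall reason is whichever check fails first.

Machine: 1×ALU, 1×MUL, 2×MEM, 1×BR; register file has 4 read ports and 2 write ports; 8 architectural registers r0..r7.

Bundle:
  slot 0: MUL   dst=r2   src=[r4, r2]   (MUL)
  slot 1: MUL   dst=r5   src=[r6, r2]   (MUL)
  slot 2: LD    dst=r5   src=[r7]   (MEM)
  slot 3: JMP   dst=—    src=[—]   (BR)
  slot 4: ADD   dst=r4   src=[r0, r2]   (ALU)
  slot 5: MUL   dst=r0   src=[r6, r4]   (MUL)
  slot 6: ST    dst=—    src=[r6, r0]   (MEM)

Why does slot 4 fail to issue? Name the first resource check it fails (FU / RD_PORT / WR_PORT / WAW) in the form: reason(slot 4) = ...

reason(slot 4) = RD_PORT

  0. MUL→r2 ⇒ go  {1A/0Mu/2Ld/1B | 2r 1w}
  1. MUL→r5 ⇒ no(FU)  {1A/0Mu/2Ld/1B | 2r 1w}
  2. MEM→r5 ⇒ go  {1A/0Mu/1Ld/1B | 1r 0w}
  3. BR ⇒ go  {1A/0Mu/1Ld/0B | 1r 0w}
  4. ALU→r4 ⇒ no(RD_PORT)  {1A/0Mu/1Ld/0B | 1r 0w}
  5. MUL→r0 ⇒ no(FU)  {1A/0Mu/1Ld/0B | 1r 0w}
  6. MEM ⇒ no(RD_PORT)  {1A/0Mu/1Ld/0B | 1r 0w}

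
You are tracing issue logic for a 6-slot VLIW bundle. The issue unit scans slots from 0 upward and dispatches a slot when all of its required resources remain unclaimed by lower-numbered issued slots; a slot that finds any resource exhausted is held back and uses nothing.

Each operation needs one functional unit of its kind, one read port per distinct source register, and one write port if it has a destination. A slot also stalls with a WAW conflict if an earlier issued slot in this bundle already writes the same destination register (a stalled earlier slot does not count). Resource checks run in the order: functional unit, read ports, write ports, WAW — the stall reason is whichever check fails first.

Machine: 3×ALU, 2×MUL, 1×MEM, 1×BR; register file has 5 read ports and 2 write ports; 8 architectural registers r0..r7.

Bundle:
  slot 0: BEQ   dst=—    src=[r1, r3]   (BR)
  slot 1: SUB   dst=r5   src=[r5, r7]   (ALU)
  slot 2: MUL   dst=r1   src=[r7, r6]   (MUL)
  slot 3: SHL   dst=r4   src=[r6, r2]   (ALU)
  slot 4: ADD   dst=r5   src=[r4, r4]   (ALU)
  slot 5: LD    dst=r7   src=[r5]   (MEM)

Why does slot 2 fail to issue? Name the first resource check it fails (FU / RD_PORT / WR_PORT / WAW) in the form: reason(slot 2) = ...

reason(slot 2) = RD_PORT

[0] BR needs rd=2 wr=0: ok; after: ALU=3 MUL=2 MEM=1 BR=0, R=3, W=2
[1] ALU needs rd=2 wr=1: ok; after: ALU=2 MUL=2 MEM=1 BR=0, R=1, W=1
[2] MUL needs rd=2 wr=1: RD_PORT; after: ALU=2 MUL=2 MEM=1 BR=0, R=1, W=1
[3] ALU needs rd=2 wr=1: RD_PORT; after: ALU=2 MUL=2 MEM=1 BR=0, R=1, W=1
[4] ALU needs rd=1 wr=1: WAW; after: ALU=2 MUL=2 MEM=1 BR=0, R=1, W=1
[5] MEM needs rd=1 wr=1: ok; after: ALU=2 MUL=2 MEM=0 BR=0, R=0, W=0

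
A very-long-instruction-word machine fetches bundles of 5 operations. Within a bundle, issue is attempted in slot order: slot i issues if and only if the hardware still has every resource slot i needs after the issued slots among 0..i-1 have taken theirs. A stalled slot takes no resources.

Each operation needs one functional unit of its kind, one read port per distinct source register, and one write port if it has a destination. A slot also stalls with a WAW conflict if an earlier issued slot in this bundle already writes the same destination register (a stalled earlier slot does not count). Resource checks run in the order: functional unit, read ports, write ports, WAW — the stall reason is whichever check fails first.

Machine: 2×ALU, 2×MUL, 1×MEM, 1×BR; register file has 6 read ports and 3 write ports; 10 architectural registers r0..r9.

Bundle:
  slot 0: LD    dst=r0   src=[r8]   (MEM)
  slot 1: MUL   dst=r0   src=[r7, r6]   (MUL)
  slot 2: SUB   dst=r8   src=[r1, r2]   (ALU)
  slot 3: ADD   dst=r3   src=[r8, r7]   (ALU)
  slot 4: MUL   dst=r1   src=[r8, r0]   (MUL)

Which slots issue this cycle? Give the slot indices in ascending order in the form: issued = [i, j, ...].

issued = [0, 2, 3]

  0. MEM→r0 ⇒ go  {2A/2Mu/0Ld/1B | 5r 2w}
  1. MUL→r0 ⇒ no(WAW)  {2A/2Mu/0Ld/1B | 5r 2w}
  2. ALU→r8 ⇒ go  {1A/2Mu/0Ld/1B | 3r 1w}
  3. ALU→r3 ⇒ go  {0A/2Mu/0Ld/1B | 1r 0w}
  4. MUL→r1 ⇒ no(RD_PORT)  {0A/2Mu/0Ld/1B | 1r 0w}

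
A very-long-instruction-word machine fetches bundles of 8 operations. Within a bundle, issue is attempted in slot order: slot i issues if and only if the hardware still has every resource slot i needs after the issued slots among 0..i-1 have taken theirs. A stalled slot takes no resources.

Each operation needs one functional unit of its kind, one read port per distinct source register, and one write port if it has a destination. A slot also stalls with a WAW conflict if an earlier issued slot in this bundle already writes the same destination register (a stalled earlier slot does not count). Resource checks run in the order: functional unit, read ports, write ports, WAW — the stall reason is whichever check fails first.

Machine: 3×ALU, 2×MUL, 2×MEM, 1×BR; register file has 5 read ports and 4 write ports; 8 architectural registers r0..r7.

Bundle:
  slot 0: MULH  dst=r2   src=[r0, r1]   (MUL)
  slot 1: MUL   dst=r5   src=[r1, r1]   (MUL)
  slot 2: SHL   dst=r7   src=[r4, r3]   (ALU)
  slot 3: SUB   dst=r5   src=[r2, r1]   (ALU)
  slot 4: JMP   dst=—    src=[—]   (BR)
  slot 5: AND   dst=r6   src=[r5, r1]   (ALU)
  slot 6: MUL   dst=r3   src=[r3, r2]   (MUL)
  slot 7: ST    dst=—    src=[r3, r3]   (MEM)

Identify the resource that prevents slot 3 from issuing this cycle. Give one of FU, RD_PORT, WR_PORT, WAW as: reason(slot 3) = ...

reason(slot 3) = RD_PORT

  0. MUL→r2 ⇒ go  {3A/1Mu/2Ld/1B | 3r 3w}
  1. MUL→r5 ⇒ go  {3A/0Mu/2Ld/1B | 2r 2w}
  2. ALU→r7 ⇒ go  {2A/0Mu/2Ld/1B | 0r 1w}
  3. ALU→r5 ⇒ no(RD_PORT)  {2A/0Mu/2Ld/1B | 0r 1w}
  4. BR ⇒ go  {2A/0Mu/2Ld/0B | 0r 1w}
  5. ALU→r6 ⇒ no(RD_PORT)  {2A/0Mu/2Ld/0B | 0r 1w}
  6. MUL→r3 ⇒ no(FU)  {2A/0Mu/2Ld/0B | 0r 1w}
  7. MEM ⇒ no(RD_PORT)  {2A/0Mu/2Ld/0B | 0r 1w}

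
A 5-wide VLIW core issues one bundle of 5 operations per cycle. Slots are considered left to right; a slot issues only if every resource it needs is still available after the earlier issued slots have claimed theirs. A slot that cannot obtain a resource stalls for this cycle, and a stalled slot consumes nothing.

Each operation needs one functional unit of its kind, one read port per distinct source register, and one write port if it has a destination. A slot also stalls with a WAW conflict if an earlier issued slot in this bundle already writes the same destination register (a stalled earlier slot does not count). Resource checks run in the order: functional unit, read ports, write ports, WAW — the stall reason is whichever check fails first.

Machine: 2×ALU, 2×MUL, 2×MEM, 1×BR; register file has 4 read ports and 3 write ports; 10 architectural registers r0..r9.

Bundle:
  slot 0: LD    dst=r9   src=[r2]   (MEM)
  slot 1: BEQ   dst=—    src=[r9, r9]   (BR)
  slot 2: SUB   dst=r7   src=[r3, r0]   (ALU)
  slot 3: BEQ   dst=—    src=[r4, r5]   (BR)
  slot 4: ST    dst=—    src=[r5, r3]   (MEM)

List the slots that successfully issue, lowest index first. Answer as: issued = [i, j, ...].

  0. MEM→r9 ⇒ go  {2A/2Mu/1Ld/1B | 3r 2w}
  1. BR ⇒ go  {2A/2Mu/1Ld/0B | 2r 2w}
  2. ALU→r7 ⇒ go  {1A/2Mu/1Ld/0B | 0r 1w}
  3. BR ⇒ no(FU)  {1A/2Mu/1Ld/0B | 0r 1w}
  4. MEM ⇒ no(RD_PORT)  {1A/2Mu/1Ld/0B | 0r 1w}

issued = [0, 1, 2]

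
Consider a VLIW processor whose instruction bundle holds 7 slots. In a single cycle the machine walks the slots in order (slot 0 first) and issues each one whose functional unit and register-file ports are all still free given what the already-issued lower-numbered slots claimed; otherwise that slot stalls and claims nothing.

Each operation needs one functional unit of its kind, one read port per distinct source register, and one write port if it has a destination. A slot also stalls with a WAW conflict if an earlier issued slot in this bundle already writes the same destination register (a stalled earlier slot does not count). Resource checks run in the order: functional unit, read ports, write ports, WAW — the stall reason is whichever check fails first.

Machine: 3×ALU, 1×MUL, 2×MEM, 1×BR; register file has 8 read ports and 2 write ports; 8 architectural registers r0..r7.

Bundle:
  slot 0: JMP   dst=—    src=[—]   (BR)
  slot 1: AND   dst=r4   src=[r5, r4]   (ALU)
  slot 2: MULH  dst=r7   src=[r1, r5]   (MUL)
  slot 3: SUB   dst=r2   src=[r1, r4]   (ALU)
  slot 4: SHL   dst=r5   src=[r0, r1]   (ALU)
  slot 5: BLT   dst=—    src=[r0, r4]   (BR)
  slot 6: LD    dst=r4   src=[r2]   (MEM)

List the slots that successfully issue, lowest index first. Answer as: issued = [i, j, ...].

issued = [0, 1, 2]

slot 0 (BR): ISSUE — free A3,Mu1,Ld2,B0 rp8 wp2
slot 1 (ALU): ISSUE — free A2,Mu1,Ld2,B0 rp6 wp1
slot 2 (MUL): ISSUE — free A2,Mu0,Ld2,B0 rp4 wp0
slot 3 (ALU): stall WR_PORT — free A2,Mu0,Ld2,B0 rp4 wp0
slot 4 (ALU): stall WR_PORT — free A2,Mu0,Ld2,B0 rp4 wp0
slot 5 (BR): stall FU — free A2,Mu0,Ld2,B0 rp4 wp0
slot 6 (MEM): stall WR_PORT — free A2,Mu0,Ld2,B0 rp4 wp0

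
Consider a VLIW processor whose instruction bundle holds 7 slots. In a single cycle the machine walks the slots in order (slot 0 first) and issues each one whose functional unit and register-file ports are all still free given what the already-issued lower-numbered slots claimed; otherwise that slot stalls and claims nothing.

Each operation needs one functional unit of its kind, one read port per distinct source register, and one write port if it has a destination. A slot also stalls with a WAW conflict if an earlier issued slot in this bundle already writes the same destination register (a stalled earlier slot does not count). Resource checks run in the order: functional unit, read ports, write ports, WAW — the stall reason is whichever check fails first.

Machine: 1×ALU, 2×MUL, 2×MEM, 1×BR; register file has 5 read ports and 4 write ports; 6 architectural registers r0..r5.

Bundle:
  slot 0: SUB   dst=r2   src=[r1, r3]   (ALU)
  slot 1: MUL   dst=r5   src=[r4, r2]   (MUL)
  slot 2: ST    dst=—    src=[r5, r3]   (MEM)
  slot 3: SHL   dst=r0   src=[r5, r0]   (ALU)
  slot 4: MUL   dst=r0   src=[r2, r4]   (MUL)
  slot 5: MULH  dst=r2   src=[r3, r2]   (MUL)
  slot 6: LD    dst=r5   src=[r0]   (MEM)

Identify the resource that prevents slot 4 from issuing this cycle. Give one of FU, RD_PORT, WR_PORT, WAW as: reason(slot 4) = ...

  0. ALU→r2 ⇒ go  {0A/2Mu/2Ld/1B | 3r 3w}
  1. MUL→r5 ⇒ go  {0A/1Mu/2Ld/1B | 1r 2w}
  2. MEM ⇒ no(RD_PORT)  {0A/1Mu/2Ld/1B | 1r 2w}
  3. ALU→r0 ⇒ no(FU)  {0A/1Mu/2Ld/1B | 1r 2w}
  4. MUL→r0 ⇒ no(RD_PORT)  {0A/1Mu/2Ld/1B | 1r 2w}
  5. MUL→r2 ⇒ no(RD_PORT)  {0A/1Mu/2Ld/1B | 1r 2w}
  6. MEM→r5 ⇒ no(WAW)  {0A/1Mu/2Ld/1B | 1r 2w}

reason(slot 4) = RD_PORT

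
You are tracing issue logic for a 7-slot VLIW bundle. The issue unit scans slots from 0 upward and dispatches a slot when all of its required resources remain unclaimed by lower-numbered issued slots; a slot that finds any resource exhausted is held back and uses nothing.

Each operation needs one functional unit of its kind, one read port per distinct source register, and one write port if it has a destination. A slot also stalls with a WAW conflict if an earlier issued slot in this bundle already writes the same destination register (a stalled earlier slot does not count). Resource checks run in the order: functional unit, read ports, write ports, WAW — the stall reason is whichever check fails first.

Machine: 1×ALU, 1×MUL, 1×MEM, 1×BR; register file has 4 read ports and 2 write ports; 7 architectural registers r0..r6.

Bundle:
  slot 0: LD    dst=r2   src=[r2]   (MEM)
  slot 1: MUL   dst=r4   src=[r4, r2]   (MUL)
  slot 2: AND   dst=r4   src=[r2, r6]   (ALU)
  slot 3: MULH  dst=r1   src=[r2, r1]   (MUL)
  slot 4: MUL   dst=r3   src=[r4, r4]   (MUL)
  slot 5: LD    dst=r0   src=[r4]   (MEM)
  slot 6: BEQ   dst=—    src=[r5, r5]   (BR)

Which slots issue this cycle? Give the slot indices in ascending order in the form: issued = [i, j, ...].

issued = [0, 1, 6]

[0] MEM needs rd=1 wr=1: ok; after: ALU=1 MUL=1 MEM=0 BR=1, R=3, W=1
[1] MUL needs rd=2 wr=1: ok; after: ALU=1 MUL=0 MEM=0 BR=1, R=1, W=0
[2] ALU needs rd=2 wr=1: RD_PORT; after: ALU=1 MUL=0 MEM=0 BR=1, R=1, W=0
[3] MUL needs rd=2 wr=1: FU; after: ALU=1 MUL=0 MEM=0 BR=1, R=1, W=0
[4] MUL needs rd=1 wr=1: FU; after: ALU=1 MUL=0 MEM=0 BR=1, R=1, W=0
[5] MEM needs rd=1 wr=1: FU; after: ALU=1 MUL=0 MEM=0 BR=1, R=1, W=0
[6] BR needs rd=1 wr=0: ok; after: ALU=1 MUL=0 MEM=0 BR=0, R=0, W=0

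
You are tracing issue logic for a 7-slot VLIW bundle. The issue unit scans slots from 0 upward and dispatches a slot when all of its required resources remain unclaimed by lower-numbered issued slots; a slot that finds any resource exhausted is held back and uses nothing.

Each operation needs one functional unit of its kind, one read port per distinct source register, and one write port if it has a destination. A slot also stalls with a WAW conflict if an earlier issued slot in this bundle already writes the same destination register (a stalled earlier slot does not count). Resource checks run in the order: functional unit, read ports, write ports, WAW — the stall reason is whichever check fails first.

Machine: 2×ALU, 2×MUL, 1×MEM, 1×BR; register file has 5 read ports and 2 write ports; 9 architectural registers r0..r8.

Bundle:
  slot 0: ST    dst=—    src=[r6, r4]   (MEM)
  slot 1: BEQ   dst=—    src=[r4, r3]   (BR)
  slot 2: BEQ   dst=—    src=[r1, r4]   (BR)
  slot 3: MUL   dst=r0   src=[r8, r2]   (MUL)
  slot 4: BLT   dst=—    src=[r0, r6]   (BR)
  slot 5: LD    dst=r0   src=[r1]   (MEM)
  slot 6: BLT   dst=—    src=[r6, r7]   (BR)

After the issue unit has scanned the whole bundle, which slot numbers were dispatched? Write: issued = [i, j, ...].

issued = [0, 1]

[0] MEM needs rd=2 wr=0: ok; after: ALU=2 MUL=2 MEM=0 BR=1, R=3, W=2
[1] BR needs rd=2 wr=0: ok; after: ALU=2 MUL=2 MEM=0 BR=0, R=1, W=2
[2] BR needs rd=2 wr=0: FU; after: ALU=2 MUL=2 MEM=0 BR=0, R=1, W=2
[3] MUL needs rd=2 wr=1: RD_PORT; after: ALU=2 MUL=2 MEM=0 BR=0, R=1, W=2
[4] BR needs rd=2 wr=0: FU; after: ALU=2 MUL=2 MEM=0 BR=0, R=1, W=2
[5] MEM needs rd=1 wr=1: FU; after: ALU=2 MUL=2 MEM=0 BR=0, R=1, W=2
[6] BR needs rd=2 wr=0: FU; after: ALU=2 MUL=2 MEM=0 BR=0, R=1, W=2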